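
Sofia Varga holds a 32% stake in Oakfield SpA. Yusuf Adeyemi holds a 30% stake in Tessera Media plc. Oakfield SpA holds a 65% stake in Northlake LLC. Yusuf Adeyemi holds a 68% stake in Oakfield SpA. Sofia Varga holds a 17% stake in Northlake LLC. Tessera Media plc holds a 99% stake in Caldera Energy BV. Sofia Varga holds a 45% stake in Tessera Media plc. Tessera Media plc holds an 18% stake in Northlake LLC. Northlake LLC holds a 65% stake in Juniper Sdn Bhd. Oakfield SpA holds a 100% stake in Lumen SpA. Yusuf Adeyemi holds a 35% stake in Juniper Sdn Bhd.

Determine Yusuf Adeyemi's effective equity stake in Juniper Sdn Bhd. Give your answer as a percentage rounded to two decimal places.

67.24%

Yusuf reaches Juniper along 3 paths.
Direct stake: 35% = 35%.
Via Tessera → Northlake: 30% × 18% × 65% = 3.51%.
Via Oakfield → Northlake: 68% × 65% × 65% = 28.73%.
Total: 35% + 3.51% + 28.73% = 67.24%.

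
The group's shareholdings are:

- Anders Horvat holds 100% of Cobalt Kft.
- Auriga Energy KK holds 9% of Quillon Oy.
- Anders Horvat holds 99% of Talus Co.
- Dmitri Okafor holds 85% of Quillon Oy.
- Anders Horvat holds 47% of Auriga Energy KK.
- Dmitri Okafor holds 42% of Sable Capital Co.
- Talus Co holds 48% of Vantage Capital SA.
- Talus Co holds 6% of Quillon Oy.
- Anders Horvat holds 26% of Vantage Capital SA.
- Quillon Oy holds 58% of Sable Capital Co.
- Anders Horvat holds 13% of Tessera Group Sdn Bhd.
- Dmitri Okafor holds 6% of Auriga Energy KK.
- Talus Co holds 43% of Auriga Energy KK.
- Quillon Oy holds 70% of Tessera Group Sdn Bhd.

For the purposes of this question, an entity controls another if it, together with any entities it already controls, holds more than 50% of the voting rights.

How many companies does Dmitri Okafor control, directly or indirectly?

3

Dmitri holds 85% of Quillon, so Dmitri controls Quillon.
Quillon and Dmitri together hold 58% + 42% = 100% of Sable, so Dmitri controls Sable.
Quillon holds 70% of Tessera, so Dmitri controls Tessera.
No other company's threshold is met.
Dmitri controls 3 companies.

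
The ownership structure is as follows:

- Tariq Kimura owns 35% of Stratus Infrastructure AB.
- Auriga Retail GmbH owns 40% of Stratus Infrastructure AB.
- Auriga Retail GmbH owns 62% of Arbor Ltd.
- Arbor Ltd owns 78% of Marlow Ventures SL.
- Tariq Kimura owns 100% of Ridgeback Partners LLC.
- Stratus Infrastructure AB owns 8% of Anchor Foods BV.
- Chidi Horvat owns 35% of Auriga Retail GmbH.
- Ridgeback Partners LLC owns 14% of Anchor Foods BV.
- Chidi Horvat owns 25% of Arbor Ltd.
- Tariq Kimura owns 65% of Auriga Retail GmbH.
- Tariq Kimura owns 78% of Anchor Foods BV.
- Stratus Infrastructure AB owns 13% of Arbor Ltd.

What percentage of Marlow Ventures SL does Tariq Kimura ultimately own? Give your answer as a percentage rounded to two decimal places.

Tariq reaches Marlow along 3 paths.
Via Auriga → Arbor: 65% × 62% × 78% = 31.434%.
Via Auriga → Stratus → Arbor: 65% × 40% × 13% × 78% = 2.6364%.
Via Stratus → Arbor: 35% × 13% × 78% = 3.549%.
Total: 31.434% + 2.6364% + 3.549% = 37.6194%.
Rounded: 37.62%.

37.62%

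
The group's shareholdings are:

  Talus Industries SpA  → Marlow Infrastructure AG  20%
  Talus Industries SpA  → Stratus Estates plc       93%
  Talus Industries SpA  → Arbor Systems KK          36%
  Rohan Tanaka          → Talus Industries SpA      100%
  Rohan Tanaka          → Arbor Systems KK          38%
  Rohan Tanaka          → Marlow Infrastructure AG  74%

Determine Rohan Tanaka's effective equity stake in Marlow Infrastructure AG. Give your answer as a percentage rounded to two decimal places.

Rohan reaches Marlow along 2 paths.
Via Talus: 100% × 20% = 20%.
Direct stake: 74% = 74%.
Total: 20% + 74% = 94%.
Rounded: 94.00%.

94.00%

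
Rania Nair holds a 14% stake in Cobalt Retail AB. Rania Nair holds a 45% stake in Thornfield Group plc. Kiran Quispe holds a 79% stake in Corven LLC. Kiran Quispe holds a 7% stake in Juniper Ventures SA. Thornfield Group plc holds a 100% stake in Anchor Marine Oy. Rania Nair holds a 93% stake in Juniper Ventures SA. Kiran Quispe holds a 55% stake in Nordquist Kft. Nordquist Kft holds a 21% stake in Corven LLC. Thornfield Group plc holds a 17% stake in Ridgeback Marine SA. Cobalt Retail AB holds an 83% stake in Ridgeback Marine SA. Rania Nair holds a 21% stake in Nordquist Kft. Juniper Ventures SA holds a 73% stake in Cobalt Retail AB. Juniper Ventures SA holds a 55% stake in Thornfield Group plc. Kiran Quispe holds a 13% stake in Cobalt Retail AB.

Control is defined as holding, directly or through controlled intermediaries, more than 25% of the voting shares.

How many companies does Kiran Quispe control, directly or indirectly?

Kiran holds 55% of Nordquist, so Kiran controls Nordquist.
Nordquist and Kiran together hold 21% + 79% = 100% of Corven, so Kiran controls Corven.
No other company's threshold is met.
Kiran controls 2 companies.

2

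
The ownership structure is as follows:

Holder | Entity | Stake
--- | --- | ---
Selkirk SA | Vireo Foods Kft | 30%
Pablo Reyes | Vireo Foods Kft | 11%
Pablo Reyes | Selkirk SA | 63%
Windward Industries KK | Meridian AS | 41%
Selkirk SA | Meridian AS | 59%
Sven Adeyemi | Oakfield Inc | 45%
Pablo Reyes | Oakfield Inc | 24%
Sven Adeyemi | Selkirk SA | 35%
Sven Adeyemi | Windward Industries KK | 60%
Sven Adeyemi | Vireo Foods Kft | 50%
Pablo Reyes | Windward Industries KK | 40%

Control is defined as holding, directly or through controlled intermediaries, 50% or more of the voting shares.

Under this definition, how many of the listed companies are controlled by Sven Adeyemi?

Sven holds 60% of Windward, so Sven controls Windward.
Sven holds 50% of Vireo, so Sven controls Vireo.
No other company's threshold is met.
Sven controls 2 companies.

2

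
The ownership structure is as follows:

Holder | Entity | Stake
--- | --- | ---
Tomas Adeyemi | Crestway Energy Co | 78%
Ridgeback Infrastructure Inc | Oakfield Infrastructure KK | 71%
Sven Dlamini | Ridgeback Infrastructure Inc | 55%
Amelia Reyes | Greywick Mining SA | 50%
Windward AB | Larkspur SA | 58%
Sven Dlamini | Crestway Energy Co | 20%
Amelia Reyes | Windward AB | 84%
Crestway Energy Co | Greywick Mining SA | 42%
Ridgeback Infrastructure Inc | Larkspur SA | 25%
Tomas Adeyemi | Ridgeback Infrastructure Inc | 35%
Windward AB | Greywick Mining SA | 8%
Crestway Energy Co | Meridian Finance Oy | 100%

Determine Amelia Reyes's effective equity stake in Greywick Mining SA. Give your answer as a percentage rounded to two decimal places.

56.72%

Amelia reaches Greywick along 2 paths.
Via Windward: 84% × 8% = 6.72%.
Direct stake: 50% = 50%.
Total: 6.72% + 50% = 56.72%.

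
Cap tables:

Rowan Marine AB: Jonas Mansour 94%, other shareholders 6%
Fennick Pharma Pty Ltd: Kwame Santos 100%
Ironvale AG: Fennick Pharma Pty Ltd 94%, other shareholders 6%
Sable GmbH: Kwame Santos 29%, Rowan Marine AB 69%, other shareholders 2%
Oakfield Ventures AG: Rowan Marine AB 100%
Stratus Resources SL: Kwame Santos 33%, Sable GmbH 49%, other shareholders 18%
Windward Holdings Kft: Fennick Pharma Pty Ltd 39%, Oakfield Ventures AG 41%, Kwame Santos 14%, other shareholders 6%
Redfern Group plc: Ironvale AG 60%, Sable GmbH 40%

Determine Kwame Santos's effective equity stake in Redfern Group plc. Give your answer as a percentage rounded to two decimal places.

Kwame reaches Redfern along 2 paths.
Via Fennick → Ironvale: 100% × 94% × 60% = 56.4%.
Via Sable: 29% × 40% = 11.6%.
Total: 56.4% + 11.6% = 68%.
Rounded: 68.00%.

68.00%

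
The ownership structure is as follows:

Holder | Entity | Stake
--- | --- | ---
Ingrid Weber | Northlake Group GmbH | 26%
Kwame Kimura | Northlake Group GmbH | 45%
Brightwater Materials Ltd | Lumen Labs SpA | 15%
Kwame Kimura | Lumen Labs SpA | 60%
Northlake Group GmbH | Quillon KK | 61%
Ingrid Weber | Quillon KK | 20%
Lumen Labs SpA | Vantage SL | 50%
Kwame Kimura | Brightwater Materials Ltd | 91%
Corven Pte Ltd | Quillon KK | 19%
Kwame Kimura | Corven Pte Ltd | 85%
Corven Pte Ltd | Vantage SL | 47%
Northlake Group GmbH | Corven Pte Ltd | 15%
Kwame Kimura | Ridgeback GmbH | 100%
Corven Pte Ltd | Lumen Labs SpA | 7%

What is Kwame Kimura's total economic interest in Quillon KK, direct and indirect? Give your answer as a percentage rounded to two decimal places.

44.88%

Kwame reaches Quillon along 3 paths.
Via Northlake: 45% × 61% = 27.45%.
Via Northlake → Corven: 45% × 15% × 19% = 1.2825%.
Via Corven: 85% × 19% = 16.15%.
Total: 27.45% + 1.2825% + 16.15% = 44.8825%.
Rounded: 44.88%.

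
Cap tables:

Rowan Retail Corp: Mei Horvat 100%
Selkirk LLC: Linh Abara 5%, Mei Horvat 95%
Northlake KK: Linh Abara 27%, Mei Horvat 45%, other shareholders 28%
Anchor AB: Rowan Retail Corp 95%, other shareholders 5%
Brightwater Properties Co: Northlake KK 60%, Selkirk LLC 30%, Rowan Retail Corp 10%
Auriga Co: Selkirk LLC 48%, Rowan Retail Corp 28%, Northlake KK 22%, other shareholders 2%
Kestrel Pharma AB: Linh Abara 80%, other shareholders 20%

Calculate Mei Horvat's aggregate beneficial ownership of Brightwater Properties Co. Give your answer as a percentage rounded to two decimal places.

Mei reaches Brightwater along 3 paths.
Via Northlake: 45% × 60% = 27%.
Via Selkirk: 95% × 30% = 28.5%.
Via Rowan: 100% × 10% = 10%.
Total: 27% + 28.5% + 10% = 65.5%.
Rounded: 65.50%.

65.50%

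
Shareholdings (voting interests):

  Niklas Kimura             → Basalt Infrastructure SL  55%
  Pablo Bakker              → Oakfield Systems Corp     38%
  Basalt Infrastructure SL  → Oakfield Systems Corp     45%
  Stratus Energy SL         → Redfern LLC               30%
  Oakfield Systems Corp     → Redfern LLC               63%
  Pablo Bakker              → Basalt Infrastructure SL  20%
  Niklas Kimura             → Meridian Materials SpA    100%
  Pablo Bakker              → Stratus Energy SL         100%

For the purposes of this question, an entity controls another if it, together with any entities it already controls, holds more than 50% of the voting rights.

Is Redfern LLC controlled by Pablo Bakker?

Pablo holds 100% of Stratus, so Pablo controls Stratus.
In Redfern, Pablo's side holds only 30%, not > 50%.
So Pablo does not control Redfern.

No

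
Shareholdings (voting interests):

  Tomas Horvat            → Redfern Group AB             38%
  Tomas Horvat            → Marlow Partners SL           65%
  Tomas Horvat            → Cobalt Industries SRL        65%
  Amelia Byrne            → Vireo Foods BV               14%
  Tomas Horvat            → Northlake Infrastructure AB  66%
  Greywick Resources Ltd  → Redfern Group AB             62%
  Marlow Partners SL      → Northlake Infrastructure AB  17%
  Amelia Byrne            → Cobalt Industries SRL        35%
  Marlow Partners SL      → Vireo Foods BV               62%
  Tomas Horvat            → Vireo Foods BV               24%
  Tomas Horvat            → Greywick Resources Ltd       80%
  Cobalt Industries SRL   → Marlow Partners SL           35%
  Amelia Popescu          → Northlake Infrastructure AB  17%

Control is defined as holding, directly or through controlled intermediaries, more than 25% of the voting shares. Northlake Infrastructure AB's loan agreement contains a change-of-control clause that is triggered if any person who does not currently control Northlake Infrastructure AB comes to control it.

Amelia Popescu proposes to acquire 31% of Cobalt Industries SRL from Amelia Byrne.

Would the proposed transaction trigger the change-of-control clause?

The purchase adds only to Amelia Popescu's holdings (Amelia Byrne's stake shrinks), so Amelia Popescu is the only person who could newly come to control Northlake.
Amelia Popescu's largest direct stake is 17% in Northlake, which does not meet the threshold, so Amelia Popescu controls no company.
In Northlake, Amelia Popescu's side holds only 17%, not > 25%.
So before the transaction, Amelia Popescu does not control Northlake.
After the purchase, Amelia Popescu holds 31% of Cobalt directly, and Amelia Byrne's stake falls to 4%.
Amelia Popescu holds 31% of Cobalt, so Amelia Popescu controls Cobalt.
Cobalt holds 35% of Marlow, so Amelia Popescu controls Marlow.
Marlow and Amelia Popescu together hold 17% + 17% = 34% of Northlake, so Amelia Popescu controls Northlake.
Amelia Popescu did not control Northlake before and does after, so the clause is triggered.

Yes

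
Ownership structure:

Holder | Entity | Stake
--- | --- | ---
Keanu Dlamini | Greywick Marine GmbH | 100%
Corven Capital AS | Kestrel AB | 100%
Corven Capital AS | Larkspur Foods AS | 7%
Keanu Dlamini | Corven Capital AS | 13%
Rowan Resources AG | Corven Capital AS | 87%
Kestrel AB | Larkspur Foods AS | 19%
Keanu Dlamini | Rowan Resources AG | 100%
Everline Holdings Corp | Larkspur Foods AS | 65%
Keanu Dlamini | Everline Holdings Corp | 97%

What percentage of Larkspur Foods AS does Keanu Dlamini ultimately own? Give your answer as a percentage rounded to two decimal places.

Keanu reaches Larkspur along 5 paths.
Via Rowan → Corven → Kestrel: 100% × 87% × 100% × 19% = 16.53%.
Via Corven → Kestrel: 13% × 100% × 19% = 2.47%.
Via Everline: 97% × 65% = 63.05%.
Via Rowan → Corven: 100% × 87% × 7% = 6.09%.
Via Corven: 13% × 7% = 0.91%.
Total: 16.53% + 2.47% + 63.05% + 6.09% + 0.91% = 89.05%.

89.05%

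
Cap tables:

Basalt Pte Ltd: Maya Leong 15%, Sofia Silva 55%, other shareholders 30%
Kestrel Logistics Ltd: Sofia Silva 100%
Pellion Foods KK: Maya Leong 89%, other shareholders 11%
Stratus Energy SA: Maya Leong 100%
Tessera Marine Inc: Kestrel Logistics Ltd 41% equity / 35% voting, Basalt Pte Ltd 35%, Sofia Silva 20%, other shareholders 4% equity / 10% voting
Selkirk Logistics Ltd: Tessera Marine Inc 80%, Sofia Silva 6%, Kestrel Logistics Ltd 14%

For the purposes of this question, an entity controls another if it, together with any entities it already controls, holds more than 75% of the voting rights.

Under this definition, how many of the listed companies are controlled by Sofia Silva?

Sofia holds 100% of Kestrel, so Sofia controls Kestrel.
No other company's threshold is met.
Sofia controls 1 company.

1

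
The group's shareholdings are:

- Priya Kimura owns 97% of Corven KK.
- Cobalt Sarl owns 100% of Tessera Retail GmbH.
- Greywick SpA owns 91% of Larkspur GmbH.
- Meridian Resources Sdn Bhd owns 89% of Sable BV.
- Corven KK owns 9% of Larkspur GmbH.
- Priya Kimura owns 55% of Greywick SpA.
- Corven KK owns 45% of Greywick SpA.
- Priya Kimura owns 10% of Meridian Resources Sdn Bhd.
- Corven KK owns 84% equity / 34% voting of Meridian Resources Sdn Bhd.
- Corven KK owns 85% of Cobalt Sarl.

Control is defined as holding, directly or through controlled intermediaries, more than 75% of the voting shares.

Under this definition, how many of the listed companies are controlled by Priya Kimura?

Priya holds 97% of Corven, so Priya controls Corven.
Corven and Priya together hold 45% + 55% = 100% of Greywick, so Priya controls Greywick.
Corven and Greywick together hold 9% + 91% = 100% of Larkspur, so Priya controls Larkspur.
Corven holds 85% of Cobalt, so Priya controls Cobalt.
Cobalt holds 100% of Tessera, so Priya controls Tessera.
No other company's threshold is met.
Priya controls 5 companies.

5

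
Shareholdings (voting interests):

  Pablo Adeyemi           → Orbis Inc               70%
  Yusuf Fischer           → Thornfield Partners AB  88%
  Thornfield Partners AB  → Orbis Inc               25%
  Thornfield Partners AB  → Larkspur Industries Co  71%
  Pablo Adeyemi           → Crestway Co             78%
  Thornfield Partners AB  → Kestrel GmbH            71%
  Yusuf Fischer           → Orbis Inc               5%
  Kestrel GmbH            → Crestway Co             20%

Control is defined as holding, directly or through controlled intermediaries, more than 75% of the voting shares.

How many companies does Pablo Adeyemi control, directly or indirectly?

1

Pablo holds 78% of Crestway, so Pablo controls Crestway.
No other company's threshold is met.
Pablo controls 1 company.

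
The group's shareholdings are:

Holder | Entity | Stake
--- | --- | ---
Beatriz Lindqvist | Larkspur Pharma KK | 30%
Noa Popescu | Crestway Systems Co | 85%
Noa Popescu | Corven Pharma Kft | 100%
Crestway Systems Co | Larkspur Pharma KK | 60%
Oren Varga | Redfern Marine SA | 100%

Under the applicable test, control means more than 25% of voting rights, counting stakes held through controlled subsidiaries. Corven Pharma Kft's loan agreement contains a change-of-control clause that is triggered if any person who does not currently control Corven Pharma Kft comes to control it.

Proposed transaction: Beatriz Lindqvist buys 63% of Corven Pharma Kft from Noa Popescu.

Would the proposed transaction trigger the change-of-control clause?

The purchase adds only to Beatriz's holdings (Noa's stake shrinks), so Beatriz is the only person who could newly come to control Corven.
Beatriz holds 30% of Larkspur, so Beatriz controls Larkspur.
Neither Beatriz nor any entity Beatriz controls holds any voting interest in Corven.
So before the transaction, Beatriz does not control Corven.
After the purchase, Beatriz holds 63% of Corven directly, and Noa's stake falls to 37%.
Beatriz holds 63% of Corven, so Beatriz controls Corven.
Beatriz did not control Corven before and does after, so the clause is triggered.

Yes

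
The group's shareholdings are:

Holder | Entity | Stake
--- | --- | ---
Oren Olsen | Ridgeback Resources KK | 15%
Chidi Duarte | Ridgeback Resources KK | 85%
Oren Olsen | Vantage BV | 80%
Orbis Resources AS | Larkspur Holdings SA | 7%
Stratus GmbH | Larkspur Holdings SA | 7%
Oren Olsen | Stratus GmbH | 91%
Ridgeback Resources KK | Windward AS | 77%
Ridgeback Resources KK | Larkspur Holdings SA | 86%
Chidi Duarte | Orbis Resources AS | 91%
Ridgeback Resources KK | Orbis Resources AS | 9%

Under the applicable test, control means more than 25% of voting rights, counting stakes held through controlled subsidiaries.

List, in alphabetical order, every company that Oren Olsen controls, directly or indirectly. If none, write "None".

Stratus GmbH, Vantage BV

Oren holds 91% of Stratus, so Oren controls Stratus.
Oren holds 80% of Vantage, so Oren controls Vantage.
No other company's threshold is met.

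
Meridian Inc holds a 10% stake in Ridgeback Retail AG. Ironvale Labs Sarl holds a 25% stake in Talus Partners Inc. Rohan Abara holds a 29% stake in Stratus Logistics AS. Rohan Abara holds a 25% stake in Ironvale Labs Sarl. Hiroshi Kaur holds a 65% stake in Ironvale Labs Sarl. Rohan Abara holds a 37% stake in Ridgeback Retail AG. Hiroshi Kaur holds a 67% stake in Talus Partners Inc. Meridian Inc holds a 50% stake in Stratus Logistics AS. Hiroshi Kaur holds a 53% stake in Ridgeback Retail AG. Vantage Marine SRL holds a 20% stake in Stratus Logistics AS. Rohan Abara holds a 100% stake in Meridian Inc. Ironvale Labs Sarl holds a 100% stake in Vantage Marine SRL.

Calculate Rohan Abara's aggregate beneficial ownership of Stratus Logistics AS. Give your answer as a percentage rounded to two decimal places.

Rohan reaches Stratus along 3 paths.
Via Ironvale → Vantage: 25% × 100% × 20% = 5%.
Via Meridian: 100% × 50% = 50%.
Direct stake: 29% = 29%.
Total: 5% + 50% + 29% = 84%.
Rounded: 84.00%.

84.00%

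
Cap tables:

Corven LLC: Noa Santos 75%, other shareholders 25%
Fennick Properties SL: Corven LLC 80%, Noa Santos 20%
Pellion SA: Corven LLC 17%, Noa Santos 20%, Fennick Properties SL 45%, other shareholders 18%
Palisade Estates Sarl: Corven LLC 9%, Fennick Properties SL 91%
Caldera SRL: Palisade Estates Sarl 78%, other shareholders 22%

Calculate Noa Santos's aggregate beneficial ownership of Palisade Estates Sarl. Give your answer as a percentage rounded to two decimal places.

Noa reaches Palisade along 3 paths.
Via Corven: 75% × 9% = 6.75%.
Via Corven → Fennick: 75% × 80% × 91% = 54.6%.
Via Fennick: 20% × 91% = 18.2%.
Total: 6.75% + 54.6% + 18.2% = 79.55%.

79.55%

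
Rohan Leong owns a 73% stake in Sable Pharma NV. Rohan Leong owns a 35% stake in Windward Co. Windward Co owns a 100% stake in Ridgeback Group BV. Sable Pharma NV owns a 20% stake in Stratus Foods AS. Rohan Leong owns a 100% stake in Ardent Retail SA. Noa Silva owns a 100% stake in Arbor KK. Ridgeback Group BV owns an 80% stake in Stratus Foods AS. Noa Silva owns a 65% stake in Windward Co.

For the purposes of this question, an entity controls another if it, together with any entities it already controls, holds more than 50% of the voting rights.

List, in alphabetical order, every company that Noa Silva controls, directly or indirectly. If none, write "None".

Noa holds 100% of Arbor, so Noa controls Arbor.
Noa holds 65% of Windward, so Noa controls Windward.
Windward holds 100% of Ridgeback, so Noa controls Ridgeback.
Ridgeback holds 80% of Stratus, so Noa controls Stratus.
No other company's threshold is met.

Arbor KK, Ridgeback Group BV, Stratus Foods AS, Windward Co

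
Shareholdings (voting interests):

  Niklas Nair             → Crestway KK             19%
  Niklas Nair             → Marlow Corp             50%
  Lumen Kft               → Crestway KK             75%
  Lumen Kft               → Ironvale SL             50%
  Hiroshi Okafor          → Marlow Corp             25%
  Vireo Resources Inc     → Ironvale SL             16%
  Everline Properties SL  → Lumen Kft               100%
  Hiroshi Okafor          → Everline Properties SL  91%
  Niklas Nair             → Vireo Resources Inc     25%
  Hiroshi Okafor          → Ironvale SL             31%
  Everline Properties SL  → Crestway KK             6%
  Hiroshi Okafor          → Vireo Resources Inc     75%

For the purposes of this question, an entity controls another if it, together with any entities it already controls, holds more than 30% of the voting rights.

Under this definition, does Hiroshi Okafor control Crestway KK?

Hiroshi holds 91% of Everline, so Hiroshi controls Everline.
Everline holds 100% of Lumen, so Hiroshi controls Lumen.
Everline and Lumen together hold 6% + 75% = 81% of Crestway, so Hiroshi controls Crestway.

Yes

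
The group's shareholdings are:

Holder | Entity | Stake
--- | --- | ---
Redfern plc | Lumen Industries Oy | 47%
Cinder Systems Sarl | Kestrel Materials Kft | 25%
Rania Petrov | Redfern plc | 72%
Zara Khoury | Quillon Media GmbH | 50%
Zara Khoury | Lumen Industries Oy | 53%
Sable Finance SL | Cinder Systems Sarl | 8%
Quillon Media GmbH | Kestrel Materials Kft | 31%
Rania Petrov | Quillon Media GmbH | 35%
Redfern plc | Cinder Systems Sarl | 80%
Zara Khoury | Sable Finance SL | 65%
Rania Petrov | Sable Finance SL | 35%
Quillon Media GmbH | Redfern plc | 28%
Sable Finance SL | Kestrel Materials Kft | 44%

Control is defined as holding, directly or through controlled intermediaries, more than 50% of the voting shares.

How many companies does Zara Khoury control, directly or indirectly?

Zara holds 65% of Sable, so Zara controls Sable.
Zara holds 53% of Lumen, so Zara controls Lumen.
No other company's threshold is met.
Zara controls 2 companies.

2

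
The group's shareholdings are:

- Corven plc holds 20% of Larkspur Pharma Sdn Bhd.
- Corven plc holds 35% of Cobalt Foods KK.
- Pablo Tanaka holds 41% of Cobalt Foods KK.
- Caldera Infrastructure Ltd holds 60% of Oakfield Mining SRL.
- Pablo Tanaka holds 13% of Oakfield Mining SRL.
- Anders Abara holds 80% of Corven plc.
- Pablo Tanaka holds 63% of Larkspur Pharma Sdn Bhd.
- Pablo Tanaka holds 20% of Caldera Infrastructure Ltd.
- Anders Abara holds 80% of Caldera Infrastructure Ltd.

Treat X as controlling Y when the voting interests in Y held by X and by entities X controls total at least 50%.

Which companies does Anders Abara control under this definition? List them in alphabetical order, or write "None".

Caldera Infrastructure Ltd, Corven plc, Oakfield Mining SRL

Anders holds 80% of Corven, so Anders controls Corven.
Anders holds 80% of Caldera, so Anders controls Caldera.
Caldera holds 60% of Oakfield, so Anders controls Oakfield.
No other company's threshold is met.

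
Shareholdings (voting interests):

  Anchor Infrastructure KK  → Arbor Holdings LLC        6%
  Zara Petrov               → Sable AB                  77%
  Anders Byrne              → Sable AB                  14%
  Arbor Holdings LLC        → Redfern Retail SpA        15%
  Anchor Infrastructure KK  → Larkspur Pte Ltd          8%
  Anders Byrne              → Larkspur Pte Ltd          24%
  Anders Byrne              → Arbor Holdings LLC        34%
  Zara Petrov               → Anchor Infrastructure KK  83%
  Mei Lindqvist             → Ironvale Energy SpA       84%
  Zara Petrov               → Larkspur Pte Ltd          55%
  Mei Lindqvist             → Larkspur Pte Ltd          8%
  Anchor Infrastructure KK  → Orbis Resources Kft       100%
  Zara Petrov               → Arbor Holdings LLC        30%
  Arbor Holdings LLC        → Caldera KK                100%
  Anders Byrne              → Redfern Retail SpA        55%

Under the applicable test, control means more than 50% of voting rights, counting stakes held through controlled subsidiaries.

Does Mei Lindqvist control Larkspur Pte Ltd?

No

Mei holds 84% of Ironvale, so Mei controls Ironvale.
In Larkspur, Mei's side holds only 8%, not > 50%.
So Mei does not control Larkspur.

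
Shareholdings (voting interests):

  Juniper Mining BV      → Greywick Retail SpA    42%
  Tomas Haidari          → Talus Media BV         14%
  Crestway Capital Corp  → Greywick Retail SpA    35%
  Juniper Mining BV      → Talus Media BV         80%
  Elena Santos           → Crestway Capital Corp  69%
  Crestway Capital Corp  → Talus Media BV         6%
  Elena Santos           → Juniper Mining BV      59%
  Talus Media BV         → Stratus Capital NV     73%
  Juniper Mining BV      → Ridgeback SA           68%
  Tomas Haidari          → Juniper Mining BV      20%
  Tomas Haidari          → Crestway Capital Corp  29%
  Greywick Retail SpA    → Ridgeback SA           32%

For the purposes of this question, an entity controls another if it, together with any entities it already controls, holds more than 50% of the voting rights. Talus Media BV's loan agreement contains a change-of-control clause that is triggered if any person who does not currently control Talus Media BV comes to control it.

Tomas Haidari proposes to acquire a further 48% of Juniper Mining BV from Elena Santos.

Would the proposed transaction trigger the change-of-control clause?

Yes

The purchase adds only to Tomas's holdings (Elena's stake shrinks), so Tomas is the only person who could newly come to control Talus.
Tomas's largest direct stake is 29% in Crestway, which does not meet the threshold, so Tomas controls no company.
In Talus, Tomas's side holds only 14%, not > 50%.
So before the transaction, Tomas does not control Talus.
After the purchase, Tomas's direct stake in Juniper rises to 20% + 48% = 68%, and Elena's stake falls to 11%.
Tomas holds 68% of Juniper, so Tomas controls Juniper.
Tomas and Juniper together hold 14% + 80% = 94% of Talus, so Tomas controls Talus.
Tomas did not control Talus before and does after, so the clause is triggered.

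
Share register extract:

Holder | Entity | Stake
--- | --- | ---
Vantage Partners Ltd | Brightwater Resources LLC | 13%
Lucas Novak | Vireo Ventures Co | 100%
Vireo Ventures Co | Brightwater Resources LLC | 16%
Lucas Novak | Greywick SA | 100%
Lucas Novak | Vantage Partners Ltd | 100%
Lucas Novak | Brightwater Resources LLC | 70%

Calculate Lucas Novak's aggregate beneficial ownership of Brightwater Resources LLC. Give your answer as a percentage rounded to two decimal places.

99.00%

Lucas reaches Brightwater along 3 paths.
Direct stake: 70% = 70%.
Via Vantage: 100% × 13% = 13%.
Via Vireo: 100% × 16% = 16%.
Total: 70% + 13% + 16% = 99%.
Rounded: 99.00%.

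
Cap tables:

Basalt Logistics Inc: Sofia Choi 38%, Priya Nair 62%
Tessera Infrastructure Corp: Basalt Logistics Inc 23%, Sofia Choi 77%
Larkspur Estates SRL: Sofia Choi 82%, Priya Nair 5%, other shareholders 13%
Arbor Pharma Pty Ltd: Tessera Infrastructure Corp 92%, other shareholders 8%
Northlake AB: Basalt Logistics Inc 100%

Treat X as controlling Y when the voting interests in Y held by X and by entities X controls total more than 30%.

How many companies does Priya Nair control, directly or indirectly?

Priya holds 62% of Basalt, so Priya controls Basalt.
Basalt holds 100% of Northlake, so Priya controls Northlake.
No other company's threshold is met.
Priya controls 2 companies.

2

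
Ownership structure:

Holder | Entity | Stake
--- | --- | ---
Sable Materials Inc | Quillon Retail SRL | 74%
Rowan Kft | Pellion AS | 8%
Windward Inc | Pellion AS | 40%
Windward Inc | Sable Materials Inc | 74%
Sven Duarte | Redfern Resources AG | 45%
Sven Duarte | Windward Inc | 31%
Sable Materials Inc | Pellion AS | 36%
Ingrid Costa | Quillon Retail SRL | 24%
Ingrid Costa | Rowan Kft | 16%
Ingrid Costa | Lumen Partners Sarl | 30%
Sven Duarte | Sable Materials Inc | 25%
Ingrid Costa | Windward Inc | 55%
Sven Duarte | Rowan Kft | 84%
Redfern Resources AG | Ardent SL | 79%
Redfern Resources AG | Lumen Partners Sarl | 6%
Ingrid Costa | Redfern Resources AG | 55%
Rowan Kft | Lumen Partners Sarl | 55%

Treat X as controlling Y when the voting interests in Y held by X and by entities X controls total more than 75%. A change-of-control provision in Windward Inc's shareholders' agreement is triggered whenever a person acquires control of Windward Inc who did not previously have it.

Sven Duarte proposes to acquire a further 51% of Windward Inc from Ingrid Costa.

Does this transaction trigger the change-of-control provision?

Yes

The purchase adds only to Sven's holdings (Ingrid's stake shrinks), so Sven is the only person who could newly come to control Windward.
Sven holds 84% of Rowan, so Sven controls Rowan.
In Windward, Sven's side holds only 31%, not > 75%.
So before the transaction, Sven does not control Windward.
After the purchase, Sven's direct stake in Windward rises to 31% + 51% = 82%, and Ingrid's stake falls to 4%.
Sven holds 82% of Windward, so Sven controls Windward.
Sven did not control Windward before and does after, so the clause is triggered.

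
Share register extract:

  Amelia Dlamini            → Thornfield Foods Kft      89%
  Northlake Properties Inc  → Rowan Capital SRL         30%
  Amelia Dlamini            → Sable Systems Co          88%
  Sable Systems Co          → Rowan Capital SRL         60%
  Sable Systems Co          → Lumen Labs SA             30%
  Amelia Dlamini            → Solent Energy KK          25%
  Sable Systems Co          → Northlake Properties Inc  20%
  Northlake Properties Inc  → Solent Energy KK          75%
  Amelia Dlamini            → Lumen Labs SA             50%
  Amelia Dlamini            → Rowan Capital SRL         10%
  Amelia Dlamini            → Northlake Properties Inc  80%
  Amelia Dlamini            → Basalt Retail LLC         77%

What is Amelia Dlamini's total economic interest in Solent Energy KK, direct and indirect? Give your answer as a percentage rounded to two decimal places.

98.20%

Amelia reaches Solent along 3 paths.
Direct stake: 25% = 25%.
Via Northlake: 80% × 75% = 60%.
Via Sable → Northlake: 88% × 20% × 75% = 13.2%.
Total: 25% + 60% + 13.2% = 98.2%.
Rounded: 98.20%.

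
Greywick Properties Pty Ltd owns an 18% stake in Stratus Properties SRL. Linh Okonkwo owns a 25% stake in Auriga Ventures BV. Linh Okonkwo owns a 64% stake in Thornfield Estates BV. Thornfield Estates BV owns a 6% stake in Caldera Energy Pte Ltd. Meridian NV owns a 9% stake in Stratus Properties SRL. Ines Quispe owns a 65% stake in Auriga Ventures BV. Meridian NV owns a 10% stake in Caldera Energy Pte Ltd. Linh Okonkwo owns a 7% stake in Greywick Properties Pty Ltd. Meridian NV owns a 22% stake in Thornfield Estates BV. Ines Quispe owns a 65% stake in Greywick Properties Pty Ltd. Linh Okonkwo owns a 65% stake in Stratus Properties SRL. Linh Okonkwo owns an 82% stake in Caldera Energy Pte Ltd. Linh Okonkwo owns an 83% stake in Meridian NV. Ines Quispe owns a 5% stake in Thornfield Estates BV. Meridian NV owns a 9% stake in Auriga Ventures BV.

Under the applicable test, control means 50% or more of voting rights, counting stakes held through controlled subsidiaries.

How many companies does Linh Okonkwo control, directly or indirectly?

4

Linh holds 83% of Meridian, so Linh controls Meridian.
Linh and Meridian together hold 64% + 22% = 86% of Thornfield, so Linh controls Thornfield.
Linh and Thornfield and Meridian together hold 82% + 6% + 10% = 98% of Caldera, so Linh controls Caldera.
Linh and Meridian together hold 65% + 9% = 74% of Stratus, so Linh controls Stratus.
No other company's threshold is met.
Linh controls 4 companies.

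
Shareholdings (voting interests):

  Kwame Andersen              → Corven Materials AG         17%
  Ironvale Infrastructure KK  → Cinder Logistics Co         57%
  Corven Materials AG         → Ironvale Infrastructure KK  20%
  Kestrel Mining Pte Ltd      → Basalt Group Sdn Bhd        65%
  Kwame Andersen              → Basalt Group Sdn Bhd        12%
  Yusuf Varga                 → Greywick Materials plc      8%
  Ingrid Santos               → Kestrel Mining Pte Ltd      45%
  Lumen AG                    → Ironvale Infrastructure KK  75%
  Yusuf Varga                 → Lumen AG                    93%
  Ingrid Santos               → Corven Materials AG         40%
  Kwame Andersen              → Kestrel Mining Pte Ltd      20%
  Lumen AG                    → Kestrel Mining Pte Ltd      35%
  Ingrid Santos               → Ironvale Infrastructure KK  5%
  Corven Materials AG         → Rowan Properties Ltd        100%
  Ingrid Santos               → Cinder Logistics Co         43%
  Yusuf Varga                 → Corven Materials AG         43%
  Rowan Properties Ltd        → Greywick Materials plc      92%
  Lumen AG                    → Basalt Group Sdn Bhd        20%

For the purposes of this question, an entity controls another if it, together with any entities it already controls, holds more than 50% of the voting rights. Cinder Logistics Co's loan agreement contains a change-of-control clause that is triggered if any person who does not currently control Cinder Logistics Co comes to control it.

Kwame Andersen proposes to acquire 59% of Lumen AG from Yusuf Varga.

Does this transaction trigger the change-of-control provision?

The purchase adds only to Kwame's holdings (Yusuf's stake shrinks), so Kwame is the only person who could newly come to control Cinder.
Kwame's largest direct stake is 20% in Kestrel, which does not meet the threshold, so Kwame controls no company.
Neither Kwame nor any entity Kwame controls holds any voting interest in Cinder.
So before the transaction, Kwame does not control Cinder.
After the purchase, Kwame holds 59% of Lumen directly, and Yusuf's stake falls to 34%.
Kwame holds 59% of Lumen, so Kwame controls Lumen.
Lumen holds 75% of Ironvale, so Kwame controls Ironvale.
Ironvale holds 57% of Cinder, so Kwame controls Cinder.
Kwame did not control Cinder before and does after, so the clause is triggered.

Yes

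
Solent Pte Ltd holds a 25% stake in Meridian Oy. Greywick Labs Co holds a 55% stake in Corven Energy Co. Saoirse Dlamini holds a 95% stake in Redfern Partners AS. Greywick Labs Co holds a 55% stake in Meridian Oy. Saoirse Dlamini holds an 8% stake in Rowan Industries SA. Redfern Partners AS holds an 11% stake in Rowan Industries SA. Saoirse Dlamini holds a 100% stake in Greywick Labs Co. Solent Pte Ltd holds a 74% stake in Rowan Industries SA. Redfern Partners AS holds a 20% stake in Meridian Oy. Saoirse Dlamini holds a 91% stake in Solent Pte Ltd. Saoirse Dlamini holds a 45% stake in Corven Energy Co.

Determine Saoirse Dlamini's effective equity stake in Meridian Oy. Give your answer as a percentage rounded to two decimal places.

96.75%

Saoirse reaches Meridian along 3 paths.
Via Greywick: 100% × 55% = 55%.
Via Redfern: 95% × 20% = 19%.
Via Solent: 91% × 25% = 22.75%.
Total: 55% + 19% + 22.75% = 96.75%.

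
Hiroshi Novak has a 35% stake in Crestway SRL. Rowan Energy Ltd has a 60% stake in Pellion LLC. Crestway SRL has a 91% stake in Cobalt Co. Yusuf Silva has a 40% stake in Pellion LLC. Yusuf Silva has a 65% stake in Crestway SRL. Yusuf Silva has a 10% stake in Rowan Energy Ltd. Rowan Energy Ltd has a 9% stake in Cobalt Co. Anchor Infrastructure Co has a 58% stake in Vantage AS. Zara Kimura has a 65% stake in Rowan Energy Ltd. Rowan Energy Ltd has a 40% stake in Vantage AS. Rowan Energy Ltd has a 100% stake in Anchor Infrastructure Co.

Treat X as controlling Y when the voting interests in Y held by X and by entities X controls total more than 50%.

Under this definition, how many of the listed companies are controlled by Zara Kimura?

4

Zara holds 65% of Rowan, so Zara controls Rowan.
Rowan holds 100% of Anchor, so Zara controls Anchor.
Anchor and Rowan together hold 58% + 40% = 98% of Vantage, so Zara controls Vantage.
Rowan holds 60% of Pellion, so Zara controls Pellion.
No other company's threshold is met.
Zara controls 4 companies.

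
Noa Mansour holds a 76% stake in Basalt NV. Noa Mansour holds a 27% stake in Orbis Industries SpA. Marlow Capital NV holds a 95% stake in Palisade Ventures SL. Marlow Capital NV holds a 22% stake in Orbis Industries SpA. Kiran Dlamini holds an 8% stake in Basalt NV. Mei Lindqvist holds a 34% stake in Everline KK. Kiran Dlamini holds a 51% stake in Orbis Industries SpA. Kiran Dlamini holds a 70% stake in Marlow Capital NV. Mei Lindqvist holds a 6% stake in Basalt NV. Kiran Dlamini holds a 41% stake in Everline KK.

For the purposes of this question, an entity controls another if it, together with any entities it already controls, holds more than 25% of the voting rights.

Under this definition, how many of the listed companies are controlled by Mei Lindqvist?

Mei holds 34% of Everline, so Mei controls Everline.
No other company's threshold is met.
Mei controls 1 company.

1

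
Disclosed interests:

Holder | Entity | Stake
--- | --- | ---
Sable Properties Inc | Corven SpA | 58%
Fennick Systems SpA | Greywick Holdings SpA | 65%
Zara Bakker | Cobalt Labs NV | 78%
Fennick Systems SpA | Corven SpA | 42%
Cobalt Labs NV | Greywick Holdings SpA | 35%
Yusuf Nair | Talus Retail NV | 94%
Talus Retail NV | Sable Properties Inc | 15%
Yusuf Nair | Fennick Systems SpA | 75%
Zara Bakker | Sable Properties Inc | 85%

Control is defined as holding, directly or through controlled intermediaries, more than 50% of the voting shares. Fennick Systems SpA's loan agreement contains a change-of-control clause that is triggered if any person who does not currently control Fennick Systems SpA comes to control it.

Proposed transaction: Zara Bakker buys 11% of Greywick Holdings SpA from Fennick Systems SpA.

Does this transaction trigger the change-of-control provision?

The purchase adds only to Zara's holdings (Fennick's stake shrinks), so Zara is the only person who could newly come to control Fennick.
Zara holds 78% of Cobalt, so Zara controls Cobalt.
Zara holds 85% of Sable, so Zara controls Sable.
Sable holds 58% of Corven, so Zara controls Corven.
Neither Zara nor any entity Zara controls holds any voting interest in Fennick.
So before the transaction, Zara does not control Fennick.
After the purchase, Zara holds 11% of Greywick directly, and Fennick's stake falls to 54%.
Zara's side now holds 35% + 11% = 46% of Greywick, not > 50%, so Zara still does not control Greywick.
After the transaction, neither Zara nor any entity Zara controls holds a voting interest in Fennick, so Zara still does not control it.
No new person acquires control, so the clause is not triggered.

No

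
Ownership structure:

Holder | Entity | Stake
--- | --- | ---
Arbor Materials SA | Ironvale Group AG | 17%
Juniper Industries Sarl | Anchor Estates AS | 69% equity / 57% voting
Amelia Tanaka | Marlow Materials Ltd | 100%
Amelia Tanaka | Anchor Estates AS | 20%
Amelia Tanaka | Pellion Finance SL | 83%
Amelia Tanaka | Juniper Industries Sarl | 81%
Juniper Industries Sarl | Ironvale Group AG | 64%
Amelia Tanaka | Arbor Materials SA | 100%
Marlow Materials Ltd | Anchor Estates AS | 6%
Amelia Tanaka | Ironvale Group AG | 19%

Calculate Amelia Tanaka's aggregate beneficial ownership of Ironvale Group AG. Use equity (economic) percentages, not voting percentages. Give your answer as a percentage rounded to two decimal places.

87.84%

Amelia reaches Ironvale along 3 paths.
Direct stake: 19% = 19%.
Via Arbor: 100% × 17% = 17%.
Via Juniper: 81% × 64% = 51.84%.
Total: 19% + 17% + 51.84% = 87.84%.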